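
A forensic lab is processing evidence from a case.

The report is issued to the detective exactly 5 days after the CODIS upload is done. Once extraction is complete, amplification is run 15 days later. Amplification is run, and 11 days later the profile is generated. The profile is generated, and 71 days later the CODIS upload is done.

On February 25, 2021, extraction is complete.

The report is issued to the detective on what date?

Extraction is complete: Feb 25, 2021.
Amplification is run: Feb 25, 2021 + 15 days = Mar 12, 2021.
The profile is generated: Mar 12, 2021 + 11 days = Mar 23, 2021.
The CODIS upload is done: Mar 23, 2021 + 71 days = Jun 2, 2021.
The report is issued to the detective: Jun 2, 2021 + 5 days = Jun 7, 2021.

June 7, 2021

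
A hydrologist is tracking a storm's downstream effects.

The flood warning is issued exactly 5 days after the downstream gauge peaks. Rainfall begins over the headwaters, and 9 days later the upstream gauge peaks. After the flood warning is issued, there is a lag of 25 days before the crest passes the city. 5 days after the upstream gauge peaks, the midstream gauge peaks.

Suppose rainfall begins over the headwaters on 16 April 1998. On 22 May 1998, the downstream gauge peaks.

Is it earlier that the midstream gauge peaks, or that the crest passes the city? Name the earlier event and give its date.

Rainfall begins over the headwaters: Apr 16, 1998.
The upstream gauge peaks: Apr 16, 1998 + 9 days = Apr 25, 1998.
The midstream gauge peaks: Apr 25, 1998 + 5 days = Apr 30, 1998.
The downstream gauge peaks: May 22, 1998.
The flood warning is issued: May 22, 1998 + 5 days = May 27, 1998.
The crest passes the city: May 27, 1998 + 25 days = Jun 21, 1998.
Comparing: the midstream gauge peaks on Apr 30, 1998 vs the crest passes the city on Jun 21, 1998. Earlier: the midstream gauge peaks.

The midstream gauge peaks — 30 April 1998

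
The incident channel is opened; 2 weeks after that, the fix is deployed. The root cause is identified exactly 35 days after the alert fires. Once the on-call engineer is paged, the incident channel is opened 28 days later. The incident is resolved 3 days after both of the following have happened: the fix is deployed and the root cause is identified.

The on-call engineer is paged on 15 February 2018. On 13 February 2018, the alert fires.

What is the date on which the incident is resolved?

1 April 2018

The on-call engineer is paged: Feb 15, 2018.
The incident channel is opened: Feb 15, 2018 + 28 days = Mar 15, 2018.
The fix is deployed: Mar 15, 2018 + 2 weeks = Mar 29, 2018.
The alert fires: Feb 13, 2018.
The root cause is identified: Feb 13, 2018 + 35 days = Mar 20, 2018.
Both prerequisites met — the fix is deployed (Mar 29, 2018), the root cause is identified (Mar 20, 2018); the later is Mar 29, 2018.
The incident is resolved: Mar 29, 2018 + 3 days = Apr 1, 2018.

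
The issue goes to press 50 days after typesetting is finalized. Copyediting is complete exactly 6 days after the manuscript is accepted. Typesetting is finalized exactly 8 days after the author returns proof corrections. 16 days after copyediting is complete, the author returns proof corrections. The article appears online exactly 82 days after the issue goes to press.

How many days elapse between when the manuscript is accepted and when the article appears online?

162 days

Causal path: the manuscript is accepted → copyediting is complete → the author returns proof corrections → typesetting is finalized → the issue goes to press → the article appears online.
Total delay along the path: 6 + 16 + 8 + 50 + 82 = 162 days.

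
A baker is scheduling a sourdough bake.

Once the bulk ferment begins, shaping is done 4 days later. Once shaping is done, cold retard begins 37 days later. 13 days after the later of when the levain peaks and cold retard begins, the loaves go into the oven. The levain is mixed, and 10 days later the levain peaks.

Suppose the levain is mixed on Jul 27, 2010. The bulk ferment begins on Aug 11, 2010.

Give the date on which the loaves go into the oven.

The levain is mixed: Jul 27, 2010.
The levain peaks: Jul 27, 2010 + 10 days = Aug 6, 2010.
The bulk ferment begins: Aug 11, 2010.
Shaping is done: Aug 11, 2010 + 4 days = Aug 15, 2010.
Cold retard begins: Aug 15, 2010 + 37 days = Sep 21, 2010.
Both prerequisites met — the levain peaks (Aug 6, 2010), cold retard begins (Sep 21, 2010); the later is Sep 21, 2010.
The loaves go into the oven: Sep 21, 2010 + 13 days = Oct 4, 2010.

Oct 4, 2010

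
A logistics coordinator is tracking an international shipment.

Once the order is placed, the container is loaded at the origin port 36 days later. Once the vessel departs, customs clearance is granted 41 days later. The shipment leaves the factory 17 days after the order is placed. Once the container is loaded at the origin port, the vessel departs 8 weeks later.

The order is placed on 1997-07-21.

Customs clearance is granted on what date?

The order is placed: Jul 21, 1997.
The container is loaded at the origin port: Jul 21, 1997 + 36 days = Aug 26, 1997.
The vessel departs: Aug 26, 1997 + 8 weeks = Oct 21, 1997.
Customs clearance is granted: Oct 21, 1997 + 41 days = Dec 1, 1997.

1997-12-01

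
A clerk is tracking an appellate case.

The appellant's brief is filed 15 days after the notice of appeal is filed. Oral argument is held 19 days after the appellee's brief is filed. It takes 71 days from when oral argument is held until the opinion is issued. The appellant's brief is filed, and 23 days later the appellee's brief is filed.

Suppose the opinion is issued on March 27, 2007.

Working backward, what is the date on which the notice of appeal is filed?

November 19, 2006

The opinion is issued: Mar 27, 2007.
Oral argument is held: Mar 27, 2007 − 71 days = Jan 15, 2007.
The appellee's brief is filed: Jan 15, 2007 − 19 days = Dec 27, 2006.
The appellant's brief is filed: Dec 27, 2006 − 23 days = Dec 4, 2006.
The notice of appeal is filed: Dec 4, 2006 − 15 days = Nov 19, 2006.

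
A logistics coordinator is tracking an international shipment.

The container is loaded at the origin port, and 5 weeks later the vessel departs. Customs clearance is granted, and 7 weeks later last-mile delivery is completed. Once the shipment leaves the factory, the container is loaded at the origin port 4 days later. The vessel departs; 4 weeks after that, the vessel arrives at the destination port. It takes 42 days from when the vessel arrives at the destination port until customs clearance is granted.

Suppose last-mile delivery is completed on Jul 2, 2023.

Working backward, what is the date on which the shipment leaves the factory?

Jan 25, 2023

Last-mile delivery is completed: Jul 2, 2023.
Customs clearance is granted: Jul 2, 2023 − 7 weeks = May 14, 2023.
The vessel arrives at the destination port: May 14, 2023 − 42 days = Apr 2, 2023.
The vessel departs: Apr 2, 2023 − 4 weeks = Mar 5, 2023.
The container is loaded at the origin port: Mar 5, 2023 − 5 weeks = Jan 29, 2023.
The shipment leaves the factory: Jan 29, 2023 − 4 days = Jan 25, 2023.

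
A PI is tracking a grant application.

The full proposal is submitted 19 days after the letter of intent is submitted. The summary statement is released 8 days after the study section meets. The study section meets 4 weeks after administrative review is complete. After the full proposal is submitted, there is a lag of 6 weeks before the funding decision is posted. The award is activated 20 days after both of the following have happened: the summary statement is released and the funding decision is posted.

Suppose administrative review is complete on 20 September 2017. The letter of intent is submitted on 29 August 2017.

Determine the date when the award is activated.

18 November 2017

Administrative review is complete: Sep 20, 2017.
The study section meets: Sep 20, 2017 + 4 weeks = Oct 18, 2017.
The summary statement is released: Oct 18, 2017 + 8 days = Oct 26, 2017.
The letter of intent is submitted: Aug 29, 2017.
The full proposal is submitted: Aug 29, 2017 + 19 days = Sep 17, 2017.
The funding decision is posted: Sep 17, 2017 + 6 weeks = Oct 29, 2017.
Both prerequisites met — the summary statement is released (Oct 26, 2017), the funding decision is posted (Oct 29, 2017); the later is Oct 29, 2017.
The award is activated: Oct 29, 2017 + 20 days = Nov 18, 2017.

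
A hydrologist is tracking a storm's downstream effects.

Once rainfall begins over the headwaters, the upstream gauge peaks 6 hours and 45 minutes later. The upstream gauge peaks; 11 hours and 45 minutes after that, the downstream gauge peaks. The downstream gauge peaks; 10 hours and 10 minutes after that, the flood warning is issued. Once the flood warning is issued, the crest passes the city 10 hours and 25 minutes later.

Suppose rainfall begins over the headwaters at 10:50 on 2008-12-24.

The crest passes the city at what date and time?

01:55 on 2008-12-26

Rainfall begins over the headwaters: 10:50 Dec 24, 2008.
The upstream gauge peaks: 10:50 Dec 24, 2008 + 6h45m = 17:35 Dec 24, 2008.
The downstream gauge peaks: 17:35 Dec 24, 2008 + 11h45m = 05:20 Dec 25, 2008.
The flood warning is issued: 05:20 Dec 25, 2008 + 10h10m = 15:30 Dec 25, 2008.
The crest passes the city: 15:30 Dec 25, 2008 + 10h25m = 01:55 Dec 26, 2008.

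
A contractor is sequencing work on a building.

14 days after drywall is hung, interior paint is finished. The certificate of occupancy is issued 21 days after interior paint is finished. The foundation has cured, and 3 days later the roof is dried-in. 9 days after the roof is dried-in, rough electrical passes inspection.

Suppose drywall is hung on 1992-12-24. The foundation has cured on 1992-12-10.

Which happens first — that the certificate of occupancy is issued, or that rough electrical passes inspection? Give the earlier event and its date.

Rough electrical passes inspection — 1992-12-22

Drywall is hung: Dec 24, 1992.
Interior paint is finished: Dec 24, 1992 + 14 days = Jan 7, 1993.
The certificate of occupancy is issued: Jan 7, 1993 + 21 days = Jan 28, 1993.
The foundation has cured: Dec 10, 1992.
The roof is dried-in: Dec 10, 1992 + 3 days = Dec 13, 1992.
Rough electrical passes inspection: Dec 13, 1992 + 9 days = Dec 22, 1992.
Comparing: the certificate of occupancy is issued on Jan 28, 1993 vs rough electrical passes inspection on Dec 22, 1992. Earlier: rough electrical passes inspection.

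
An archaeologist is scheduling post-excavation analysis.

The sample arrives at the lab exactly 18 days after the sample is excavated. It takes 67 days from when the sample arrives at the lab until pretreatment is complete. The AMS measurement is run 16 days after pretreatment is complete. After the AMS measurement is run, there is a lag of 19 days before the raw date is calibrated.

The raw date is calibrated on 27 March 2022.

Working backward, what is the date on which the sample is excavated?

27 November 2021

The raw date is calibrated: Mar 27, 2022.
The AMS measurement is run: Mar 27, 2022 − 19 days = Mar 8, 2022.
Pretreatment is complete: Mar 8, 2022 − 16 days = Feb 20, 2022.
The sample arrives at the lab: Feb 20, 2022 − 67 days = Dec 15, 2021.
The sample is excavated: Dec 15, 2021 − 18 days = Nov 27, 2021.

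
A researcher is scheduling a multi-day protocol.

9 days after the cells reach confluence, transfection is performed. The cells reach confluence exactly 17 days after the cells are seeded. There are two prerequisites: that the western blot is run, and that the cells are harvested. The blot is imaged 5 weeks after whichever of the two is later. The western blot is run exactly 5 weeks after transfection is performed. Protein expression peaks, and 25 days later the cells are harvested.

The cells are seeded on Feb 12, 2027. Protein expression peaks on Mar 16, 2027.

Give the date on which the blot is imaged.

May 19, 2027

The cells are seeded: Feb 12, 2027.
The cells reach confluence: Feb 12, 2027 + 17 days = Mar 1, 2027.
Transfection is performed: Mar 1, 2027 + 9 days = Mar 10, 2027.
The western blot is run: Mar 10, 2027 + 5 weeks = Apr 14, 2027.
Protein expression peaks: Mar 16, 2027.
The cells are harvested: Mar 16, 2027 + 25 days = Apr 10, 2027.
Both prerequisites met — the western blot is run (Apr 14, 2027), the cells are harvested (Apr 10, 2027); the later is Apr 14, 2027.
The blot is imaged: Apr 14, 2027 + 5 weeks = May 19, 2027.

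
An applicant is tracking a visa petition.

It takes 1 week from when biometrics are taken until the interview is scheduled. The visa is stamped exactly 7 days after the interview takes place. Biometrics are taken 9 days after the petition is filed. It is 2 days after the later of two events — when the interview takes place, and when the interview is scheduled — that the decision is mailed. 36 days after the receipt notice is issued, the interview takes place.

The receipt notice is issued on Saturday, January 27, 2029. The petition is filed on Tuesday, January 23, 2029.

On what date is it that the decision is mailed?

The receipt notice is issued: Jan 27, 2029.
The interview takes place: Jan 27, 2029 + 36 days = Mar 4, 2029.
The petition is filed: Jan 23, 2029.
Biometrics are taken: Jan 23, 2029 + 9 days = Feb 1, 2029.
The interview is scheduled: Feb 1, 2029 + 1 week = Feb 8, 2029.
Both prerequisites met — the interview takes place (Mar 4, 2029), the interview is scheduled (Feb 8, 2029); the later is Mar 4, 2029.
The decision is mailed: Mar 4, 2029 + 2 days = Mar 6, 2029.

Tuesday, March 6, 2029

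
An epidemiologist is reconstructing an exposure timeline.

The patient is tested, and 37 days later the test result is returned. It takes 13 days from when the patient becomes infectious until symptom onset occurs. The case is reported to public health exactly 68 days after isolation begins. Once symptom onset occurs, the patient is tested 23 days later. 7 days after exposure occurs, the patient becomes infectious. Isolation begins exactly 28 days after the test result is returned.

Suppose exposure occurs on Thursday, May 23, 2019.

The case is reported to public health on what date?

Exposure occurs: May 23, 2019.
The patient becomes infectious: May 23, 2019 + 7 days = May 30, 2019.
Symptom onset occurs: May 30, 2019 + 13 days = Jun 12, 2019.
The patient is tested: Jun 12, 2019 + 23 days = Jul 5, 2019.
The test result is returned: Jul 5, 2019 + 37 days = Aug 11, 2019.
Isolation begins: Aug 11, 2019 + 28 days = Sep 8, 2019.
The case is reported to public health: Sep 8, 2019 + 68 days = Nov 15, 2019.

Friday, November 15, 2019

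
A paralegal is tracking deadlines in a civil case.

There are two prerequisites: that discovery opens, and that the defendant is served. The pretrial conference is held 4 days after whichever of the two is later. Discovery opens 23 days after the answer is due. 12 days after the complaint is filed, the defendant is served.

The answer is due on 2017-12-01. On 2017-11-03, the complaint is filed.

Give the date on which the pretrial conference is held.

2017-12-28

The answer is due: Dec 1, 2017.
Discovery opens: Dec 1, 2017 + 23 days = Dec 24, 2017.
The complaint is filed: Nov 3, 2017.
The defendant is served: Nov 3, 2017 + 12 days = Nov 15, 2017.
Both prerequisites met — discovery opens (Dec 24, 2017), the defendant is served (Nov 15, 2017); the later is Dec 24, 2017.
The pretrial conference is held: Dec 24, 2017 + 4 days = Dec 28, 2017.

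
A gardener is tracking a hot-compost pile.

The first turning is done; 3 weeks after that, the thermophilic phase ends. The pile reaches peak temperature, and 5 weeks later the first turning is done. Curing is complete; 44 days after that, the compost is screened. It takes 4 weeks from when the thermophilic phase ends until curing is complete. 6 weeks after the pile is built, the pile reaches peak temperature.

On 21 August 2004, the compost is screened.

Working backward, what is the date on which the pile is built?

The compost is screened: Aug 21, 2004.
Curing is complete: Aug 21, 2004 − 44 days = Jul 8, 2004.
The thermophilic phase ends: Jul 8, 2004 − 4 weeks = Jun 10, 2004.
The first turning is done: Jun 10, 2004 − 3 weeks = May 20, 2004.
The pile reaches peak temperature: May 20, 2004 − 5 weeks = Apr 15, 2004.
The pile is built: Apr 15, 2004 − 6 weeks = Mar 4, 2004.

4 March 2004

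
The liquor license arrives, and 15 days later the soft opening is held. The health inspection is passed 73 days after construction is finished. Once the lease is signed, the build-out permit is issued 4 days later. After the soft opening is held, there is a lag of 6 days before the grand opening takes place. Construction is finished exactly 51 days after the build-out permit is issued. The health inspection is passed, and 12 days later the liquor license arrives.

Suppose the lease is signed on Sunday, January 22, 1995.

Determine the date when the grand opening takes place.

The lease is signed: Jan 22, 1995.
The build-out permit is issued: Jan 22, 1995 + 4 days = Jan 26, 1995.
Construction is finished: Jan 26, 1995 + 51 days = Mar 18, 1995.
The health inspection is passed: Mar 18, 1995 + 73 days = May 30, 1995.
The liquor license arrives: May 30, 1995 + 12 days = Jun 11, 1995.
The soft opening is held: Jun 11, 1995 + 15 days = Jun 26, 1995.
The grand opening takes place: Jun 26, 1995 + 6 days = Jul 2, 1995.

Sunday, July 2, 1995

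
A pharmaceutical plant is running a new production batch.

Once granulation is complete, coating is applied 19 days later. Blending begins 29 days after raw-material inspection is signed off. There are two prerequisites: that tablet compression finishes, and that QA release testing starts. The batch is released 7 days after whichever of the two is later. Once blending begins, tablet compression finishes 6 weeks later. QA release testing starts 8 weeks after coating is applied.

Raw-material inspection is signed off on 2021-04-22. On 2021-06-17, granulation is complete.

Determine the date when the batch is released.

Raw-material inspection is signed off: Apr 22, 2021.
Blending begins: Apr 22, 2021 + 29 days = May 21, 2021.
Tablet compression finishes: May 21, 2021 + 6 weeks = Jul 2, 2021.
Granulation is complete: Jun 17, 2021.
Coating is applied: Jun 17, 2021 + 19 days = Jul 6, 2021.
QA release testing starts: Jul 6, 2021 + 8 weeks = Aug 31, 2021.
Both prerequisites met — tablet compression finishes (Jul 2, 2021), QA release testing starts (Aug 31, 2021); the later is Aug 31, 2021.
The batch is released: Aug 31, 2021 + 7 days = Sep 7, 2021.

2021-09-07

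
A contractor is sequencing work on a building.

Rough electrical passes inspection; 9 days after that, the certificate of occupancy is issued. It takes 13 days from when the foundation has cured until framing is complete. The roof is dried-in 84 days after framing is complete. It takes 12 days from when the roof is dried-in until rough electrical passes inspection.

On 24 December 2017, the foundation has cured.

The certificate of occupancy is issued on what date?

21 April 2018

The foundation has cured: Dec 24, 2017.
Framing is complete: Dec 24, 2017 + 13 days = Jan 6, 2018.
The roof is dried-in: Jan 6, 2018 + 84 days = Mar 31, 2018.
Rough electrical passes inspection: Mar 31, 2018 + 12 days = Apr 12, 2018.
The certificate of occupancy is issued: Apr 12, 2018 + 9 days = Apr 21, 2018.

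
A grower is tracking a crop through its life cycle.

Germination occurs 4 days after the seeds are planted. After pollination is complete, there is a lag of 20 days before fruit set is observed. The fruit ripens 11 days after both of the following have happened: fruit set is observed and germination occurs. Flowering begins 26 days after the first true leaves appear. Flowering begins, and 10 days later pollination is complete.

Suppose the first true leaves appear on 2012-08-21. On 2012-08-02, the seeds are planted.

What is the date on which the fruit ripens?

The first true leaves appear: Aug 21, 2012.
Flowering begins: Aug 21, 2012 + 26 days = Sep 16, 2012.
Pollination is complete: Sep 16, 2012 + 10 days = Sep 26, 2012.
Fruit set is observed: Sep 26, 2012 + 20 days = Oct 16, 2012.
The seeds are planted: Aug 2, 2012.
Germination occurs: Aug 2, 2012 + 4 days = Aug 6, 2012.
Both prerequisites met — fruit set is observed (Oct 16, 2012), germination occurs (Aug 6, 2012); the later is Oct 16, 2012.
The fruit ripens: Oct 16, 2012 + 11 days = Oct 27, 2012.

2012-10-27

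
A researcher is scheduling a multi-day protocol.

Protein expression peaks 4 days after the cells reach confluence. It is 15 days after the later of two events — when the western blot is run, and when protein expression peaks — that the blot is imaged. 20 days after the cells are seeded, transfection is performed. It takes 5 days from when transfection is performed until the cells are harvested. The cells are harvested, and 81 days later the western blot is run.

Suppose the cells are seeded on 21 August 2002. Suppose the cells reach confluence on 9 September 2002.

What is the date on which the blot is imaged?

The cells are seeded: Aug 21, 2002.
Transfection is performed: Aug 21, 2002 + 20 days = Sep 10, 2002.
The cells are harvested: Sep 10, 2002 + 5 days = Sep 15, 2002.
The western blot is run: Sep 15, 2002 + 81 days = Dec 5, 2002.
The cells reach confluence: Sep 9, 2002.
Protein expression peaks: Sep 9, 2002 + 4 days = Sep 13, 2002.
Both prerequisites met — the western blot is run (Dec 5, 2002), protein expression peaks (Sep 13, 2002); the later is Dec 5, 2002.
The blot is imaged: Dec 5, 2002 + 15 days = Dec 20, 2002.

20 December 2002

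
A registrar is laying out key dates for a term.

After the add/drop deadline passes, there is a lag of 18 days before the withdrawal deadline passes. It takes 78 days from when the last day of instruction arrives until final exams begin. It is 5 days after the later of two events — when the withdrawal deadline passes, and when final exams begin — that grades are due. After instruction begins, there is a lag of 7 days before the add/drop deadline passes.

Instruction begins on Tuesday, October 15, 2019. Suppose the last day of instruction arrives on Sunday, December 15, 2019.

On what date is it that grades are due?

Instruction begins: Oct 15, 2019.
The add/drop deadline passes: Oct 15, 2019 + 7 days = Oct 22, 2019.
The withdrawal deadline passes: Oct 22, 2019 + 18 days = Nov 9, 2019.
The last day of instruction arrives: Dec 15, 2019.
Final exams begin: Dec 15, 2019 + 78 days = Mar 2, 2020.
Both prerequisites met — the withdrawal deadline passes (Nov 9, 2019), final exams begin (Mar 2, 2020); the later is Mar 2, 2020.
Grades are due: Mar 2, 2020 + 5 days = Mar 7, 2020.

Saturday, March 7, 2020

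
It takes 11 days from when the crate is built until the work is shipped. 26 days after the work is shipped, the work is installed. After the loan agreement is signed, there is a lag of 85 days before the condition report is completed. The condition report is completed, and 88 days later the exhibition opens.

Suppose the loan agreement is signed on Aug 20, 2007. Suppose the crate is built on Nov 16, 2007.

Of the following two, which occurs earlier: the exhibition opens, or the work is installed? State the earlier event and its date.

The loan agreement is signed: Aug 20, 2007.
The condition report is completed: Aug 20, 2007 + 85 days = Nov 13, 2007.
The exhibition opens: Nov 13, 2007 + 88 days = Feb 9, 2008.
The crate is built: Nov 16, 2007.
The work is shipped: Nov 16, 2007 + 11 days = Nov 27, 2007.
The work is installed: Nov 27, 2007 + 26 days = Dec 23, 2007.
Comparing: the exhibition opens on Feb 9, 2008 vs the work is installed on Dec 23, 2007. Earlier: the work is installed.

The work is installed — Dec 23, 2007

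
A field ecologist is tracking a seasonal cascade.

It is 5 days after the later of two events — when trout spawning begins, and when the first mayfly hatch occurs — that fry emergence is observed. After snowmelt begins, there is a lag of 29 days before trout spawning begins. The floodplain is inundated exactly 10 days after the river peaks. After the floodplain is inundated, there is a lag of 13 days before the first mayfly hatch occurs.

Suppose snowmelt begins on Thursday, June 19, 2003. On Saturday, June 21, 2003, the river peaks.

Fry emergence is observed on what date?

Snowmelt begins: Jun 19, 2003.
Trout spawning begins: Jun 19, 2003 + 29 days = Jul 18, 2003.
The river peaks: Jun 21, 2003.
The floodplain is inundated: Jun 21, 2003 + 10 days = Jul 1, 2003.
The first mayfly hatch occurs: Jul 1, 2003 + 13 days = Jul 14, 2003.
Both prerequisites met — trout spawning begins (Jul 18, 2003), the first mayfly hatch occurs (Jul 14, 2003); the later is Jul 18, 2003.
Fry emergence is observed: Jul 18, 2003 + 5 days = Jul 23, 2003.

Wednesday, July 23, 2003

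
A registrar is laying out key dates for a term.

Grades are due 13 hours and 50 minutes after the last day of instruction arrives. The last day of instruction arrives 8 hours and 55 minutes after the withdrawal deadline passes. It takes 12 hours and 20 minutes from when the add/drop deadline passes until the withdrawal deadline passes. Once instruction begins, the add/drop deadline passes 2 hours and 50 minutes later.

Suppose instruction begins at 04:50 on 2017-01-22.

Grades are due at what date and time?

18:45 on 2017-01-23

Instruction begins: 04:50 Jan 22, 2017.
The add/drop deadline passes: 04:50 Jan 22, 2017 + 2h50m = 07:40 Jan 22, 2017.
The withdrawal deadline passes: 07:40 Jan 22, 2017 + 12h20m = 20:00 Jan 22, 2017.
The last day of instruction arrives: 20:00 Jan 22, 2017 + 8h55m = 04:55 Jan 23, 2017.
Grades are due: 04:55 Jan 23, 2017 + 13h50m = 18:45 Jan 23, 2017.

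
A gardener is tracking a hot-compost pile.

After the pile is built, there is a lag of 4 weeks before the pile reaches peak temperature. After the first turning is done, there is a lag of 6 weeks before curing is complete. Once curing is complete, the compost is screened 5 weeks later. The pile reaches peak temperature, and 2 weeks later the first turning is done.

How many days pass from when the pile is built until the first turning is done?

42 days

Causal path: the pile is built → the pile reaches peak temperature → the first turning is done.
Total delay along the path: 4 + 2 weeks = 6 weeks = 42 days.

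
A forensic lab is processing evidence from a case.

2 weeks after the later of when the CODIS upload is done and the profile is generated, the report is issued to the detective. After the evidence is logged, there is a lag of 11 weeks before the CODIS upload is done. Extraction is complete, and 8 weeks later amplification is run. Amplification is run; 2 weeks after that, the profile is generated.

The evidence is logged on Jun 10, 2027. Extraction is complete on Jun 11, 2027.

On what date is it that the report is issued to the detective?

The evidence is logged: Jun 10, 2027.
The CODIS upload is done: Jun 10, 2027 + 11 weeks = Aug 26, 2027.
Extraction is complete: Jun 11, 2027.
Amplification is run: Jun 11, 2027 + 8 weeks = Aug 6, 2027.
The profile is generated: Aug 6, 2027 + 2 weeks = Aug 20, 2027.
Both prerequisites met — the CODIS upload is done (Aug 26, 2027), the profile is generated (Aug 20, 2027); the later is Aug 26, 2027.
The report is issued to the detective: Aug 26, 2027 + 2 weeks = Sep 9, 2027.

Sep 9, 2027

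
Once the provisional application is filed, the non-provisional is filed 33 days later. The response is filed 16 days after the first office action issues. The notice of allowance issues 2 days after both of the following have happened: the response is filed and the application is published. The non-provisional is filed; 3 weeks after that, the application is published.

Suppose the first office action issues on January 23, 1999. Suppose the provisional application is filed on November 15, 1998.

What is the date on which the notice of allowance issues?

February 10, 1999

The first office action issues: Jan 23, 1999.
The response is filed: Jan 23, 1999 + 16 days = Feb 8, 1999.
The provisional application is filed: Nov 15, 1998.
The non-provisional is filed: Nov 15, 1998 + 33 days = Dec 18, 1998.
The application is published: Dec 18, 1998 + 3 weeks = Jan 8, 1999.
Both prerequisites met — the response is filed (Feb 8, 1999), the application is published (Jan 8, 1999); the later is Feb 8, 1999.
The notice of allowance issues: Feb 8, 1999 + 2 days = Feb 10, 1999.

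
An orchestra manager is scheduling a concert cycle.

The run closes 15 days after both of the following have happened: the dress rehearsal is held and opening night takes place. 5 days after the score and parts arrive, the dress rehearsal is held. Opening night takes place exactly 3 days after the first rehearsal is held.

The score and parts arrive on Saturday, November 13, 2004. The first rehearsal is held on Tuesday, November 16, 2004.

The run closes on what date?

Saturday, December 4, 2004

The score and parts arrive: Nov 13, 2004.
The dress rehearsal is held: Nov 13, 2004 + 5 days = Nov 18, 2004.
The first rehearsal is held: Nov 16, 2004.
Opening night takes place: Nov 16, 2004 + 3 days = Nov 19, 2004.
Both prerequisites met — the dress rehearsal is held (Nov 18, 2004), opening night takes place (Nov 19, 2004); the later is Nov 19, 2004.
The run closes: Nov 19, 2004 + 15 days = Dec 4, 2004.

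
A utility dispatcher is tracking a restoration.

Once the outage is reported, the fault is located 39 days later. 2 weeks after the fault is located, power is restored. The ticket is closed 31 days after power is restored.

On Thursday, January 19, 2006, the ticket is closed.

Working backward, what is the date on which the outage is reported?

Thursday, October 27, 2005

The ticket is closed: Jan 19, 2006.
Power is restored: Jan 19, 2006 − 31 days = Dec 19, 2005.
The fault is located: Dec 19, 2005 − 2 weeks = Dec 5, 2005.
The outage is reported: Dec 5, 2005 − 39 days = Oct 27, 2005.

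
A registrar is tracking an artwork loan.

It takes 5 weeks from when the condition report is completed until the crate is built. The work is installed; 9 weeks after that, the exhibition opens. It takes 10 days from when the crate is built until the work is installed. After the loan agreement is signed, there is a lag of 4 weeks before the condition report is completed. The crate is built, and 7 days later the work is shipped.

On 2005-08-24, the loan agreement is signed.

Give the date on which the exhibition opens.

The loan agreement is signed: Aug 24, 2005.
The condition report is completed: Aug 24, 2005 + 4 weeks = Sep 21, 2005.
The crate is built: Sep 21, 2005 + 5 weeks = Oct 26, 2005.
The work is installed: Oct 26, 2005 + 10 days = Nov 5, 2005.
The exhibition opens: Nov 5, 2005 + 9 weeks = Jan 7, 2006.

2006-01-07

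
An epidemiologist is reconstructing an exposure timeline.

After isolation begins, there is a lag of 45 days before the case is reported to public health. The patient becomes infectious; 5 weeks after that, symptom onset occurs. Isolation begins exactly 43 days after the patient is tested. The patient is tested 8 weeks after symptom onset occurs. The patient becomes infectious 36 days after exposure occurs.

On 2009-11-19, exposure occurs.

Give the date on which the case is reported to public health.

2010-06-22

Exposure occurs: Nov 19, 2009.
The patient becomes infectious: Nov 19, 2009 + 36 days = Dec 25, 2009.
Symptom onset occurs: Dec 25, 2009 + 5 weeks = Jan 29, 2010.
The patient is tested: Jan 29, 2010 + 8 weeks = Mar 26, 2010.
Isolation begins: Mar 26, 2010 + 43 days = May 8, 2010.
The case is reported to public health: May 8, 2010 + 45 days = Jun 22, 2010.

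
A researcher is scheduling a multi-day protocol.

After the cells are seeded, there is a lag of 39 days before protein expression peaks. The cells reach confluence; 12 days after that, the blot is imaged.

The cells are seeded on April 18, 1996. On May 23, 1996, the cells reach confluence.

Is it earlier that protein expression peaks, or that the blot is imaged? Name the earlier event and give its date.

The cells are seeded: Apr 18, 1996.
Protein expression peaks: Apr 18, 1996 + 39 days = May 27, 1996.
The cells reach confluence: May 23, 1996.
The blot is imaged: May 23, 1996 + 12 days = Jun 4, 1996.
Comparing: protein expression peaks on May 27, 1996 vs the blot is imaged on Jun 4, 1996. Earlier: protein expression peaks.

Protein expression peaks — May 27, 1996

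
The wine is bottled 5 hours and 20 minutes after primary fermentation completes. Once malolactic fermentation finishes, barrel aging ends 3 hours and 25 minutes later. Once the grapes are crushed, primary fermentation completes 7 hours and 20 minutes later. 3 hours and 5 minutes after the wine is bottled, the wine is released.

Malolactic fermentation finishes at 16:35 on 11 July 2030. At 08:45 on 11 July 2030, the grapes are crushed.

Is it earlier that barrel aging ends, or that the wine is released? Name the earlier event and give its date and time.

Malolactic fermentation finishes: 16:35 Jul 11, 2030.
Barrel aging ends: 16:35 Jul 11, 2030 + 3h25m = 20:00 Jul 11, 2030.
The grapes are crushed: 08:45 Jul 11, 2030.
Primary fermentation completes: 08:45 Jul 11, 2030 + 7h20m = 16:05 Jul 11, 2030.
The wine is bottled: 16:05 Jul 11, 2030 + 5h20m = 21:25 Jul 11, 2030.
The wine is released: 21:25 Jul 11, 2030 + 3h05m = 00:30 Jul 12, 2030.
Comparing: barrel aging ends at 20:00 Jul 11, 2030 vs the wine is released at 00:30 Jul 12, 2030. Earlier: barrel aging ends.

Barrel aging ends — 20:00 on 11 July 2030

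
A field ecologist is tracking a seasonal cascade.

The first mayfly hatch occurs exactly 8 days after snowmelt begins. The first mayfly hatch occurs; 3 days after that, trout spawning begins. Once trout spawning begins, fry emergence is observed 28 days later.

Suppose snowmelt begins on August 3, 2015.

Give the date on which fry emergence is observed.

Snowmelt begins: Aug 3, 2015.
The first mayfly hatch occurs: Aug 3, 2015 + 8 days = Aug 11, 2015.
Trout spawning begins: Aug 11, 2015 + 3 days = Aug 14, 2015.
Fry emergence is observed: Aug 14, 2015 + 28 days = Sep 11, 2015.

September 11, 2015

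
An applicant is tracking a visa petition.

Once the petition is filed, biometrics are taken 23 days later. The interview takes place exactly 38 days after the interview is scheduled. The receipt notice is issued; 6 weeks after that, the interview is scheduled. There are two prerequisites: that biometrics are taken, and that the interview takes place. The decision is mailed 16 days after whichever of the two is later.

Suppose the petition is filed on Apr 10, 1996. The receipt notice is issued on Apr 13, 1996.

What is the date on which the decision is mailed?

Jul 18, 1996

The petition is filed: Apr 10, 1996.
Biometrics are taken: Apr 10, 1996 + 23 days = May 3, 1996.
The receipt notice is issued: Apr 13, 1996.
The interview is scheduled: Apr 13, 1996 + 6 weeks = May 25, 1996.
The interview takes place: May 25, 1996 + 38 days = Jul 2, 1996.
Both prerequisites met — biometrics are taken (May 3, 1996), the interview takes place (Jul 2, 1996); the later is Jul 2, 1996.
The decision is mailed: Jul 2, 1996 + 16 days = Jul 18, 1996.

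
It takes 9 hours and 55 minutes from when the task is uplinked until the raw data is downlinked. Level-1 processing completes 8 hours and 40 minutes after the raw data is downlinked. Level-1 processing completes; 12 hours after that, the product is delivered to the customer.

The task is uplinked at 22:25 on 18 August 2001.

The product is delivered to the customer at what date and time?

The task is uplinked: 22:25 Aug 18, 2001.
The raw data is downlinked: 22:25 Aug 18, 2001 + 9h55m = 08:20 Aug 19, 2001.
Level-1 processing completes: 08:20 Aug 19, 2001 + 8h40m = 17:00 Aug 19, 2001.
The product is delivered to the customer: 17:00 Aug 19, 2001 + 12h = 05:00 Aug 20, 2001.

05:00 on 20 August 2001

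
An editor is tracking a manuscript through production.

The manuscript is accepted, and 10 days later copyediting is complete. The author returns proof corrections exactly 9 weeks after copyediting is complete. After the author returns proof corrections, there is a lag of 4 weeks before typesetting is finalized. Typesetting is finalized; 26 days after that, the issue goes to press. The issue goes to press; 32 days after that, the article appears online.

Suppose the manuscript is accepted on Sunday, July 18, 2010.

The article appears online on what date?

Friday, December 24, 2010

The manuscript is accepted: Jul 18, 2010.
Copyediting is complete: Jul 18, 2010 + 10 days = Jul 28, 2010.
The author returns proof corrections: Jul 28, 2010 + 9 weeks = Sep 29, 2010.
Typesetting is finalized: Sep 29, 2010 + 4 weeks = Oct 27, 2010.
The issue goes to press: Oct 27, 2010 + 26 days = Nov 22, 2010.
The article appears online: Nov 22, 2010 + 32 days = Dec 24, 2010.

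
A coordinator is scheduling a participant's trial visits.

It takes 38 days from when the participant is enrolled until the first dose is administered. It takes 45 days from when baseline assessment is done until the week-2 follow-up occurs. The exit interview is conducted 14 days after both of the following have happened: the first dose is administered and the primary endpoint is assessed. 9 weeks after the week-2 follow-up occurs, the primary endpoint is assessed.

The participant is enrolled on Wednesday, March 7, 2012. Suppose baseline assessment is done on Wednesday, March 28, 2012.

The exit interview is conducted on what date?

The participant is enrolled: Mar 7, 2012.
The first dose is administered: Mar 7, 2012 + 38 days = Apr 14, 2012.
Baseline assessment is done: Mar 28, 2012.
The week-2 follow-up occurs: Mar 28, 2012 + 45 days = May 12, 2012.
The primary endpoint is assessed: May 12, 2012 + 9 weeks = Jul 14, 2012.
Both prerequisites met — the first dose is administered (Apr 14, 2012), the primary endpoint is assessed (Jul 14, 2012); the later is Jul 14, 2012.
The exit interview is conducted: Jul 14, 2012 + 14 days = Jul 28, 2012.

Saturday, July 28, 2012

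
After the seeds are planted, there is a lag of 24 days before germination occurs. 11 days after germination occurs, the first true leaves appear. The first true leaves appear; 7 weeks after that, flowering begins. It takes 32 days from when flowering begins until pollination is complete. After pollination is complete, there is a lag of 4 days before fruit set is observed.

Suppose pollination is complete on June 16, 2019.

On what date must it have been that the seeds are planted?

Pollination is complete: Jun 16, 2019.
Flowering begins: Jun 16, 2019 − 32 days = May 15, 2019.
The first true leaves appear: May 15, 2019 − 7 weeks = Mar 27, 2019.
Germination occurs: Mar 27, 2019 − 11 days = Mar 16, 2019.
The seeds are planted: Mar 16, 2019 − 24 days = Feb 20, 2019.

February 20, 2019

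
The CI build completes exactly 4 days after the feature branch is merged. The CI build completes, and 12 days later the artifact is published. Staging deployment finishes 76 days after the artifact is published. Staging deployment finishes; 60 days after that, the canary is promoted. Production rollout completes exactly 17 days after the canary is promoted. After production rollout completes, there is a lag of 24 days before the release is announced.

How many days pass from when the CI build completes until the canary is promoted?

Causal path: the CI build completes → the artifact is published → staging deployment finishes → the canary is promoted.
Total delay along the path: 12 + 76 + 60 = 148 days.

148 days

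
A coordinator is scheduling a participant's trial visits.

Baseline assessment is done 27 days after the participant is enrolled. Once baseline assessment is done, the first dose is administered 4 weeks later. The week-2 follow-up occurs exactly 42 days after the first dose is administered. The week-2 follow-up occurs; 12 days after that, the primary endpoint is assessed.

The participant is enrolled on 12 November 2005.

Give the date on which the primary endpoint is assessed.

1 March 2006

The participant is enrolled: Nov 12, 2005.
Baseline assessment is done: Nov 12, 2005 + 27 days = Dec 9, 2005.
The first dose is administered: Dec 9, 2005 + 4 weeks = Jan 6, 2006.
The week-2 follow-up occurs: Jan 6, 2006 + 42 days = Feb 17, 2006.
The primary endpoint is assessed: Feb 17, 2006 + 12 days = Mar 1, 2006.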